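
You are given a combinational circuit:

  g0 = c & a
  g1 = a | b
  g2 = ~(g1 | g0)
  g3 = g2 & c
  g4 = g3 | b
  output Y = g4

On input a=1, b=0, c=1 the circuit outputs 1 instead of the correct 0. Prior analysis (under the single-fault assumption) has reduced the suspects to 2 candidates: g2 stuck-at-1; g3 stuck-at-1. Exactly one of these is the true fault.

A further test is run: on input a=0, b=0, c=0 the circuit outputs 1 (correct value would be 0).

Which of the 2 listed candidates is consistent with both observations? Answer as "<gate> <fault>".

Evaluate each candidate on input a=0, b=0, c=0:
  g2 stuck-at-1: g0=0, g1=0, g2=1 [stuck-at-1], g3=0, g4=0 → 0 — eliminated
  g3 stuck-at-1: g0=0, g1=0, g2=1, g3=1 [stuck-at-1], g4=1 → 1 — matches
Only g3 stuck-at-1 reproduces the observed 1.

g3 stuck-at-1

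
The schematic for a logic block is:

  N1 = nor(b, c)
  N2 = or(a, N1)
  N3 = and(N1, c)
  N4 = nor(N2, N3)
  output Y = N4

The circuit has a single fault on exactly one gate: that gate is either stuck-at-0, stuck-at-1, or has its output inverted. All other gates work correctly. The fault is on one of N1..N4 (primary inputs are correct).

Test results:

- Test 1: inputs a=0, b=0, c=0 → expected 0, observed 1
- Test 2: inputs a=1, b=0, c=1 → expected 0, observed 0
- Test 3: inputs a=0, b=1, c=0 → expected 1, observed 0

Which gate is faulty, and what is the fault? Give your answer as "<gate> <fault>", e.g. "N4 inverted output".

N1 inverted output

Fault-free values for test 1 (a=0, b=0, c=0): N1=1, N2=1, N3=0, N4=0, giving Y=0. Observed 1.
Test 1: faults giving observed 1 are {N1 stuck-at-0, N1 inverted output, N2 stuck-at-0, N2 inverted output, N4 stuck-at-1, N4 inverted output}.
Test 2 (a=1, b=0, c=1): fault-free N1=0, N2=1, N3=0, N4=0 → 0; observed 0. Eliminates N2 stuck-at-0, N2 inverted output, N4 stuck-at-1, N4 inverted output.
Test 3 (a=0, b=1, c=0): fault-free N1=0, N2=0, N3=0, N4=1 → 1; observed 0. Eliminates N1 stuck-at-0.
Only N1 inverted output is consistent with every test.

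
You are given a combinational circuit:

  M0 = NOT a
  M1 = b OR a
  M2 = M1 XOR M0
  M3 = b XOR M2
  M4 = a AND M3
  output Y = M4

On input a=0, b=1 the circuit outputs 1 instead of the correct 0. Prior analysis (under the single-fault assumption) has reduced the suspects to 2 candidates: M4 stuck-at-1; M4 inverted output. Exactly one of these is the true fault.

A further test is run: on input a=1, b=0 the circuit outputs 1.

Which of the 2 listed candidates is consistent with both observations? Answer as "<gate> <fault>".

Evaluate each candidate on input a=1, b=0:
  M4 stuck-at-1: M0=0, M1=1, M2=1, M3=1, M4=1 [stuck-at-1] → 1 — matches
  M4 inverted output: M0=0, M1=1, M2=1, M3=1, M4=0 [inverted output] → 0 — eliminated
Only M4 stuck-at-1 reproduces the observed 1.

M4 stuck-at-1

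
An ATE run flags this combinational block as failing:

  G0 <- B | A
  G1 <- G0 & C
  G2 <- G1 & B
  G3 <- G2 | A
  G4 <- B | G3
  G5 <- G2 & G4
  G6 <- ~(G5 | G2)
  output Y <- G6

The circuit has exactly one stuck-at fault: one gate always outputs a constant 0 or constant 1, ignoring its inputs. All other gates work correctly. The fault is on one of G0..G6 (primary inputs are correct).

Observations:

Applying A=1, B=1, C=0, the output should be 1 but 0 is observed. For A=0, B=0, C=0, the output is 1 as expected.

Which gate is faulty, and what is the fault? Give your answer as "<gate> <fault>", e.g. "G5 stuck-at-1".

G1 stuck-at-1

Fault-free values for test 1 (A=1, B=1, C=0): G0=1, G1=0, G2=0, G3=1, G4=1, G5=0, G6=1, giving Y=1. Observed 0.
Test 1: faults giving observed 0 are {G1 stuck-at-1, G2 stuck-at-1, G5 stuck-at-1, G6 stuck-at-0}.
Test 2 (A=0, B=0, C=0): fault-free G0=0, G1=0, G2=0, G3=0, G4=0, G5=0, G6=1 → 1; observed 1. Eliminates G2 stuck-at-1, G5 stuck-at-1, G6 stuck-at-0.
Only G1 stuck-at-1 is consistent with every test.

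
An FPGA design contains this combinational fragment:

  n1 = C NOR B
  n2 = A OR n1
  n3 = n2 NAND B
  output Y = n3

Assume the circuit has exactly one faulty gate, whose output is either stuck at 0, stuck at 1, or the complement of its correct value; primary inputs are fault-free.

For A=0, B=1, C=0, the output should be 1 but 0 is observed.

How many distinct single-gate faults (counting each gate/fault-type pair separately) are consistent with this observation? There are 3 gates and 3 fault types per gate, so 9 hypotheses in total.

6

Fault-free: n1=0, n2=0, n3=1 → 1. Observed 0.
  n1 stuck-at-0: output 1 ✗
  n1 stuck-at-1: output 0 ✓
  n1 inverted output: output 0 ✓
  n2 stuck-at-0: output 1 ✗
  n2 stuck-at-1: output 0 ✓
  n2 inverted output: output 0 ✓
  n3 stuck-at-0: output 0 ✓
  n3 stuck-at-1: output 1 ✗
  n3 inverted output: output 0 ✓
Consistent faults: {n1 stuck-at-1, n1 inverted output, n2 stuck-at-1, n2 inverted output, n3 stuck-at-0, n3 inverted output} — 6 in all.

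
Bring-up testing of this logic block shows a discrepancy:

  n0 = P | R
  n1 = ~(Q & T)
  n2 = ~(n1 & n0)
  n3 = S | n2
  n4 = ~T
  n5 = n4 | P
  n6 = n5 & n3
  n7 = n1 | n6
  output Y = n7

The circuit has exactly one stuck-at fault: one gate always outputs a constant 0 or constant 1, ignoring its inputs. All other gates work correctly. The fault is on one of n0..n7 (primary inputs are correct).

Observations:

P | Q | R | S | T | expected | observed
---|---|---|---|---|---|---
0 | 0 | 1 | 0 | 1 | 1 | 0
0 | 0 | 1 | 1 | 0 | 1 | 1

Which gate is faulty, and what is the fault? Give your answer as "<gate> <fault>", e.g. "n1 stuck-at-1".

Fault-free values for test 1 (P=0, Q=0, R=1, S=0, T=1): n0=1, n1=1, n2=0, n3=0, n4=0, n5=0, n6=0, n7=1, giving Y=1. Observed 0.
Test 1: faults giving observed 0 are {n1 stuck-at-0, n7 stuck-at-0}.
Test 2 (P=0, Q=0, R=1, S=1, T=0): fault-free n0=1, n1=1, n2=0, n3=1, n4=1, n5=1, n6=1, n7=1 → 1; observed 1. Eliminates n7 stuck-at-0.
Only n1 stuck-at-0 is consistent with every test.

n1 stuck-at-0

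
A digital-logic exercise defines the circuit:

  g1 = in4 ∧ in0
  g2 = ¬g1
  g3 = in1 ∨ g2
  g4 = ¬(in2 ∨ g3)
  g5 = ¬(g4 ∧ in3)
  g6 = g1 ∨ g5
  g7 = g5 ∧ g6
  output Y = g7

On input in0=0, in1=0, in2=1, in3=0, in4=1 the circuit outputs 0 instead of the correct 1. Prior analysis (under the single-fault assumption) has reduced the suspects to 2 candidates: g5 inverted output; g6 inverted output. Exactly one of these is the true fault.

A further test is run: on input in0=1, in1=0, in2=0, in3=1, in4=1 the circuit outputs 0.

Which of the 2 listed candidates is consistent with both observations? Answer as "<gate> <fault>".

Evaluate each candidate on input in0=1, in1=0, in2=0, in3=1, in4=1:
  g5 inverted output: g1=1, g2=0, g3=0, g4=1, g5=1 [inverted output], g6=1, g7=1 → 1 — eliminated
  g6 inverted output: g1=1, g2=0, g3=0, g4=1, g5=0, g6=0 [inverted output], g7=0 → 0 — matches
Only g6 inverted output reproduces the observed 0.

g6 inverted output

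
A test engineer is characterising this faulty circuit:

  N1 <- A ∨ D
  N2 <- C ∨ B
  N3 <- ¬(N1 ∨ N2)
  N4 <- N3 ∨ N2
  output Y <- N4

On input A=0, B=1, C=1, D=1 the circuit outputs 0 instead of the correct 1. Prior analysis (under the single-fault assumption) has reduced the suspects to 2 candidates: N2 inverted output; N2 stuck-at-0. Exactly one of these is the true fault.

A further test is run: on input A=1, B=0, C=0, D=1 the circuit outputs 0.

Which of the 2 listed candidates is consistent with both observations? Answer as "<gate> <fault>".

Evaluate each candidate on input A=1, B=0, C=0, D=1:
  N2 inverted output: N1=1, N2=1 [inverted output], N3=0, N4=1 → 1 — eliminated
  N2 stuck-at-0: N1=1, N2=0 [stuck-at-0], N3=0, N4=0 → 0 — matches
Only N2 stuck-at-0 reproduces the observed 0.

N2 stuck-at-0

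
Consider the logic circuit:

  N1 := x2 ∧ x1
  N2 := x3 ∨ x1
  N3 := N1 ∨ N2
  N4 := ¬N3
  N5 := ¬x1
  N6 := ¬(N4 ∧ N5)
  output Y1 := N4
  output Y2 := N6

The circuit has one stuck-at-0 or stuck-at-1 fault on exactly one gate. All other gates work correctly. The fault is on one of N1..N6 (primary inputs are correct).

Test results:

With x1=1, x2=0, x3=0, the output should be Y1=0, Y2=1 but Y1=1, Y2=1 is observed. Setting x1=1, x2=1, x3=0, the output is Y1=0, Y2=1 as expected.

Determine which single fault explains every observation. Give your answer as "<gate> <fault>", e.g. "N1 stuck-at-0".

Fault-free values for test 1 (x1=1, x2=0, x3=0): N1=0, N2=1, N3=1, N4=0, N5=0, N6=1, giving Y1=0, Y2=1. Observed Y1=1, Y2=1.
Test 1: faults giving observed Y1=1, Y2=1 are {N2 stuck-at-0, N3 stuck-at-0, N4 stuck-at-1}.
Test 2 (x1=1, x2=1, x3=0): fault-free N1=1, N2=1, N3=1, N4=0, N5=0, N6=1 → Y1=0, Y2=1; observed Y1=0, Y2=1. Eliminates N3 stuck-at-0, N4 stuck-at-1.
Only N2 stuck-at-0 is consistent with every test.

N2 stuck-at-0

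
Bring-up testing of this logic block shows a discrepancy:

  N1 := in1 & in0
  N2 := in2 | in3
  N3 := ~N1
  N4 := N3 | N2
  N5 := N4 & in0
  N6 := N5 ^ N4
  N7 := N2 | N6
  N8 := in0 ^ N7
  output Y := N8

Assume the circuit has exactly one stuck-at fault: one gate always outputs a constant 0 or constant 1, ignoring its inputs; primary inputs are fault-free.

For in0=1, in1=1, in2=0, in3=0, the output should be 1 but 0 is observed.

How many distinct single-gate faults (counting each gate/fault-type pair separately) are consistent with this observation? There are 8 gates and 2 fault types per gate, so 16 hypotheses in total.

Fault-free: N1=1, N2=0, N3=0, N4=0, N5=0, N6=0, N7=0, N8=1 → 1. Observed 0.
  N1: none of the 2 fault types match ✗
  N2: stuck-at-1 ✓; others ✗
  N3: none of the 2 fault types match ✗
  N4: none of the 2 fault types match ✗
  N5: stuck-at-1 ✓; others ✗
  N6: stuck-at-1 ✓; others ✗
  N7: stuck-at-1 ✓; others ✗
  N8: stuck-at-0 ✓; others ✗
Consistent faults: {N2 stuck-at-1, N5 stuck-at-1, N6 stuck-at-1, N7 stuck-at-1, N8 stuck-at-0} — 5 in all.

5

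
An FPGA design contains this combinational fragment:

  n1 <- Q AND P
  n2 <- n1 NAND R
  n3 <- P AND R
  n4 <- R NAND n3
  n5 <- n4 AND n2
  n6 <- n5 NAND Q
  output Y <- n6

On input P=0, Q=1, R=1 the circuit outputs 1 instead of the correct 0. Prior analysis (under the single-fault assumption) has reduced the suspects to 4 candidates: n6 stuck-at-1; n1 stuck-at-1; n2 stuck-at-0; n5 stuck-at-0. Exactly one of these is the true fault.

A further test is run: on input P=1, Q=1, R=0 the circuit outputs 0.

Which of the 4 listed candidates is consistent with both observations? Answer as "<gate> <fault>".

n1 stuck-at-1

Evaluate each candidate on input P=1, Q=1, R=0:
  n6 stuck-at-1: n1=1, n2=1, n3=0, n4=1, n5=1, n6=1 [stuck-at-1] → 1 — eliminated
  n1 stuck-at-1: n1=1 [stuck-at-1], n2=1, n3=0, n4=1, n5=1, n6=0 → 0 — matches
  n2 stuck-at-0: n1=1, n2=0 [stuck-at-0], n3=0, n4=1, n5=0, n6=1 → 1 — eliminated
  n5 stuck-at-0: n1=1, n2=1, n3=0, n4=1, n5=0 [stuck-at-0], n6=1 → 1 — eliminated
Only n1 stuck-at-1 reproduces the observed 0.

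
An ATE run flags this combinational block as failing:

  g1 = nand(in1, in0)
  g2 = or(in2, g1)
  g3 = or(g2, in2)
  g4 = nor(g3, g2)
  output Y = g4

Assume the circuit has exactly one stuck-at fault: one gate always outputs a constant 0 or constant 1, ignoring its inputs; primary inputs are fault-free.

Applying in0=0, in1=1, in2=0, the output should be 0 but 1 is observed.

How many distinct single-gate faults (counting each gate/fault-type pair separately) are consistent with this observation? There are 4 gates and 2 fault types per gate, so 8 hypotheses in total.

3

Fault-free: g1=1, g2=1, g3=1, g4=0 → 0. Observed 1.
  g1 stuck-at-0: output 1 ✓
  g1 stuck-at-1: output 0 ✗
  g2 stuck-at-0: output 1 ✓
  g2 stuck-at-1: output 0 ✗
  g3 stuck-at-0: output 0 ✗
  g3 stuck-at-1: output 0 ✗
  g4 stuck-at-0: output 0 ✗
  g4 stuck-at-1: output 1 ✓
Consistent faults: {g1 stuck-at-0, g2 stuck-at-0, g4 stuck-at-1} — 3 in all.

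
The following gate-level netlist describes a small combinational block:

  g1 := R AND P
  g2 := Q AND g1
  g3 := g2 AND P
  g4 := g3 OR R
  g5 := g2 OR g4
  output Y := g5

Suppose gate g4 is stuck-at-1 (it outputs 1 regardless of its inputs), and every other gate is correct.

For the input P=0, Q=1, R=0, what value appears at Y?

Propagate with g4 forced: g1=0, g2=0, g3=0, g4=1 [stuck-at-1], g5=1.
So Y = 1. (Without the fault it would be 0.)

1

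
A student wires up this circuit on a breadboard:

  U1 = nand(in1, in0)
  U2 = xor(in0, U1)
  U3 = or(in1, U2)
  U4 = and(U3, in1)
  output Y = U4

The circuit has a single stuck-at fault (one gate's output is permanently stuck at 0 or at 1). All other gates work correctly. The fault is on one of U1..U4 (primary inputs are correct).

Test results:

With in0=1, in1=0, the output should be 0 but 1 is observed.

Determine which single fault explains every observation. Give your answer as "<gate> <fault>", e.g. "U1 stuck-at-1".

Fault-free values for test 1 (in0=1, in1=0): U1=1, U2=0, U3=0, U4=0, giving Y=0. Observed 1.
Test 1: faults giving observed 1 are {U4 stuck-at-1}.
Only U4 stuck-at-1 is consistent with every test.

U4 stuck-at-1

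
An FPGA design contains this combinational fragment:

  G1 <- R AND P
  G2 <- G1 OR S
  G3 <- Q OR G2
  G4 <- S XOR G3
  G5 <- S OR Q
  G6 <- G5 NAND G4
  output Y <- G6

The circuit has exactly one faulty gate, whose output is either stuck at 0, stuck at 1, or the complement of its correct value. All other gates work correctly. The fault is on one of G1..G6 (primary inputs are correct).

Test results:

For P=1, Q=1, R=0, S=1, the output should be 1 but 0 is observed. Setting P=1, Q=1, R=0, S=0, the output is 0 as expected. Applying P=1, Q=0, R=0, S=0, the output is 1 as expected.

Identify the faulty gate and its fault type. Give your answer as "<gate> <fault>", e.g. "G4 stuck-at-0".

Fault-free values for test 1 (P=1, Q=1, R=0, S=1): G1=0, G2=1, G3=1, G4=0, G5=1, G6=1, giving Y=1. Observed 0.
Test 1: faults giving observed 0 are {G3 stuck-at-0, G3 inverted output, G4 stuck-at-1, G4 inverted output, G6 stuck-at-0, G6 inverted output}.
Test 2 (P=1, Q=1, R=0, S=0): fault-free G1=0, G2=0, G3=1, G4=1, G5=1, G6=0 → 0; observed 0. Eliminates G3 stuck-at-0, G3 inverted output, G4 inverted output, G6 inverted output.
Test 3 (P=1, Q=0, R=0, S=0): fault-free G1=0, G2=0, G3=0, G4=0, G5=0, G6=1 → 1; observed 1. Eliminates G6 stuck-at-0.
Only G4 stuck-at-1 is consistent with every test.

G4 stuck-at-1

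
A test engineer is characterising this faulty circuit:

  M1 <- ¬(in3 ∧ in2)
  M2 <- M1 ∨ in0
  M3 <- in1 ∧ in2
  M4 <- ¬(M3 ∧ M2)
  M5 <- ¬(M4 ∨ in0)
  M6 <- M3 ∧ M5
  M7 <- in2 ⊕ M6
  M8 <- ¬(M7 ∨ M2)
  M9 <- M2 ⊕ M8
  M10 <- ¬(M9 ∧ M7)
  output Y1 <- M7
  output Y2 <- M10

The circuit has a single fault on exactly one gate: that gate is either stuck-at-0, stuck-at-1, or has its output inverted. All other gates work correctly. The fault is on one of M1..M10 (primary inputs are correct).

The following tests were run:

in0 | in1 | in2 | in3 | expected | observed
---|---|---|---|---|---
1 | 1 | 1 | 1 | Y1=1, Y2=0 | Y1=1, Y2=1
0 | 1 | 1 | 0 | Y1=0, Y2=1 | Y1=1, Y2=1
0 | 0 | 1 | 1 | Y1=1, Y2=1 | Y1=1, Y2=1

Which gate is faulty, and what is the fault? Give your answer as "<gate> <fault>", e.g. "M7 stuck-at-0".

M2 stuck-at-0

Fault-free values for test 1 (in0=1, in1=1, in2=1, in3=1): M1=0, M2=1, M3=1, M4=0, M5=0, M6=0, M7=1, M8=0, M9=1, M10=0, giving Y1=1, Y2=0. Observed Y1=1, Y2=1.
Test 1: faults giving observed Y1=1, Y2=1 are {M2 stuck-at-0, M2 inverted output, M8 stuck-at-1, M8 inverted output, M9 stuck-at-0, M9 inverted output, M10 stuck-at-1, M10 inverted output}.
Test 2 (in0=0, in1=1, in2=1, in3=0): fault-free M1=1, M2=1, M3=1, M4=0, M5=1, M6=1, M7=0, M8=0, M9=1, M10=1 → Y1=0, Y2=1; observed Y1=1, Y2=1. Eliminates M8 stuck-at-1, M8 inverted output, M9 stuck-at-0, M9 inverted output, M10 stuck-at-1, M10 inverted output.
Test 3 (in0=0, in1=0, in2=1, in3=1): fault-free M1=0, M2=0, M3=0, M4=1, M5=0, M6=0, M7=1, M8=0, M9=0, M10=1 → Y1=1, Y2=1; observed Y1=1, Y2=1. Eliminates M2 inverted output.
Only M2 stuck-at-0 is consistent with every test.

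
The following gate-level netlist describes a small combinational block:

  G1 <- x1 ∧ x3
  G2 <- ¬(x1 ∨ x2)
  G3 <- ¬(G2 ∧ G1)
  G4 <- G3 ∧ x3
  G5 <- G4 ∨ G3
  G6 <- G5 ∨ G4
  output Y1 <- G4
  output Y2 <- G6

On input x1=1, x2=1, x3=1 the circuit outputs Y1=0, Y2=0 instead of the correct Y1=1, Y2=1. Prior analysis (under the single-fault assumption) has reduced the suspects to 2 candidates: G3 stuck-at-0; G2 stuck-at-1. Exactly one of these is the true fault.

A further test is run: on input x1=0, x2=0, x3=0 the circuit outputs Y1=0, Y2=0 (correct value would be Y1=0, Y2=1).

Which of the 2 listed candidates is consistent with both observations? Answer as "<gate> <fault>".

Evaluate each candidate on input x1=0, x2=0, x3=0:
  G3 stuck-at-0: G1=0, G2=1, G3=0 [stuck-at-0], G4=0, G5=0, G6=0 → Y1=0, Y2=0 — matches
  G2 stuck-at-1: G1=0, G2=1 [stuck-at-1], G3=1, G4=0, G5=1, G6=1 → Y1=0, Y2=1 — eliminated
Only G3 stuck-at-0 reproduces the observed Y1=0, Y2=0.

G3 stuck-at-0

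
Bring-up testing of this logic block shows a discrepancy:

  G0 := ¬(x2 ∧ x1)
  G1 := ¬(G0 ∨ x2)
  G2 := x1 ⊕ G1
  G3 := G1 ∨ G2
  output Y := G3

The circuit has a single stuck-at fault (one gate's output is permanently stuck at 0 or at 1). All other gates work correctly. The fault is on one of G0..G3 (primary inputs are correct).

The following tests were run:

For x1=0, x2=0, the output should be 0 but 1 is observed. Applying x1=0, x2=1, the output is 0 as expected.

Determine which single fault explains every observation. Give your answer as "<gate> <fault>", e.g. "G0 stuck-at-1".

Fault-free values for test 1 (x1=0, x2=0): G0=1, G1=0, G2=0, G3=0, giving Y=0. Observed 1.
Test 1: faults giving observed 1 are {G0 stuck-at-0, G1 stuck-at-1, G2 stuck-at-1, G3 stuck-at-1}.
Test 2 (x1=0, x2=1): fault-free G0=1, G1=0, G2=0, G3=0 → 0; observed 0. Eliminates G1 stuck-at-1, G2 stuck-at-1, G3 stuck-at-1.
Only G0 stuck-at-0 is consistent with every test.

G0 stuck-at-0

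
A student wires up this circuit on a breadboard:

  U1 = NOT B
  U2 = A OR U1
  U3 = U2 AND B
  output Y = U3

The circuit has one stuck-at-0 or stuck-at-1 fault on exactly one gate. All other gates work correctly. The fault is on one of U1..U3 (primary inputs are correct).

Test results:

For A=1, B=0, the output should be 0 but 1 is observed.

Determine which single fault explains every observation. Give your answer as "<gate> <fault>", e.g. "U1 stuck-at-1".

Fault-free values for test 1 (A=1, B=0): U1=1, U2=1, U3=0, giving Y=0. Observed 1.
Test 1: faults giving observed 1 are {U3 stuck-at-1}.
Only U3 stuck-at-1 is consistent with every test.

U3 stuck-at-1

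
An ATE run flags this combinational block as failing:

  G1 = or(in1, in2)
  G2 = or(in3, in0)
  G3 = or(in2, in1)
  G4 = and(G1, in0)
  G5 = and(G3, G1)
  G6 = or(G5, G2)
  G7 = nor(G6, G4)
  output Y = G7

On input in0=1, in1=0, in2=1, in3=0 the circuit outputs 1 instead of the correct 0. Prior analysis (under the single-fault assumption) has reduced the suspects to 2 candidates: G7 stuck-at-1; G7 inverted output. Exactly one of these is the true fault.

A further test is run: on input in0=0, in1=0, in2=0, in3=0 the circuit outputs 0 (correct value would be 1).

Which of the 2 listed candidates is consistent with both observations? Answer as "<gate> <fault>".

G7 inverted output

Evaluate each candidate on input in0=0, in1=0, in2=0, in3=0:
  G7 stuck-at-1: G1=0, G2=0, G3=0, G4=0, G5=0, G6=0, G7=1 [stuck-at-1] → 1 — eliminated
  G7 inverted output: G1=0, G2=0, G3=0, G4=0, G5=0, G6=0, G7=0 [inverted output] → 0 — matches
Only G7 inverted output reproduces the observed 0.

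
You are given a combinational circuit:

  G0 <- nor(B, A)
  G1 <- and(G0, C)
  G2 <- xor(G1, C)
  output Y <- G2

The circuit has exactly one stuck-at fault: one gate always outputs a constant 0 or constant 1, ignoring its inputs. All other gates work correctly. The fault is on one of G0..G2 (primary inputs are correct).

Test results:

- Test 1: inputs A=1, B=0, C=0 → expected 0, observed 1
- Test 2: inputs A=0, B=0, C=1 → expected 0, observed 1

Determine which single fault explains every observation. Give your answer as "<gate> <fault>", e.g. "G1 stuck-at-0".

Fault-free values for test 1 (A=1, B=0, C=0): G0=0, G1=0, G2=0, giving Y=0. Observed 1.
Test 1: faults giving observed 1 are {G1 stuck-at-1, G2 stuck-at-1}.
Test 2 (A=0, B=0, C=1): fault-free G0=1, G1=1, G2=0 → 0; observed 1. Eliminates G1 stuck-at-1.
Only G2 stuck-at-1 is consistent with every test.

G2 stuck-at-1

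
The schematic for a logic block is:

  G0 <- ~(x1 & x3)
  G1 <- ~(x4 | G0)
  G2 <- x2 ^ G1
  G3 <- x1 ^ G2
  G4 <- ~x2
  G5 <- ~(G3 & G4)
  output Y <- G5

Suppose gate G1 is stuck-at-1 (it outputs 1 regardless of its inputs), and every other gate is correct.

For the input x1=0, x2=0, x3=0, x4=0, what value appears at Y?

Propagate with G1 forced: G0=1, G1=1 [stuck-at-1], G2=1, G3=1, G4=1, G5=0.
So Y = 0. (Without the fault it would be 1.)

0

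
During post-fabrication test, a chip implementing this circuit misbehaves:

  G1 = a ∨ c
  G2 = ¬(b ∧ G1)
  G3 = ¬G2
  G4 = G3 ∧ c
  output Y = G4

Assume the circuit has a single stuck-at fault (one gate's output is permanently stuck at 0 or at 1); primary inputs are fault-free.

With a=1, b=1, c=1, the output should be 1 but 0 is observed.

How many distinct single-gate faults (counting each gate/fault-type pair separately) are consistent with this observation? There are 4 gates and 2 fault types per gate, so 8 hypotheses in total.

4

Fault-free: G1=1, G2=0, G3=1, G4=1 → 1. Observed 0.
  G1 stuck-at-0: output 0 ✓
  G1 stuck-at-1: output 1 ✗
  G2 stuck-at-0: output 1 ✗
  G2 stuck-at-1: output 0 ✓
  G3 stuck-at-0: output 0 ✓
  G3 stuck-at-1: output 1 ✗
  G4 stuck-at-0: output 0 ✓
  G4 stuck-at-1: output 1 ✗
Consistent faults: {G1 stuck-at-0, G2 stuck-at-1, G3 stuck-at-0, G4 stuck-at-0} — 4 in all.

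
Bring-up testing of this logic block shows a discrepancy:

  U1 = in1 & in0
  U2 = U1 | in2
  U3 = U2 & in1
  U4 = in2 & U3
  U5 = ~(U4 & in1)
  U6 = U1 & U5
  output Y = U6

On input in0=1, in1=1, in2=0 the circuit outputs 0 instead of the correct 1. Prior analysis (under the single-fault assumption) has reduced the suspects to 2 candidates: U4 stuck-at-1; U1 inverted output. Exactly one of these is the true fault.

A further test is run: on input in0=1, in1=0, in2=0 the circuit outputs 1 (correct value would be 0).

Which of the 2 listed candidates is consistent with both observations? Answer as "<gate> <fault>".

Evaluate each candidate on input in0=1, in1=0, in2=0:
  U4 stuck-at-1: U1=0, U2=0, U3=0, U4=1 [stuck-at-1], U5=1, U6=0 → 0 — eliminated
  U1 inverted output: U1=1 [inverted output], U2=1, U3=0, U4=0, U5=1, U6=1 → 1 — matches
Only U1 inverted output reproduces the observed 1.

U1 inverted output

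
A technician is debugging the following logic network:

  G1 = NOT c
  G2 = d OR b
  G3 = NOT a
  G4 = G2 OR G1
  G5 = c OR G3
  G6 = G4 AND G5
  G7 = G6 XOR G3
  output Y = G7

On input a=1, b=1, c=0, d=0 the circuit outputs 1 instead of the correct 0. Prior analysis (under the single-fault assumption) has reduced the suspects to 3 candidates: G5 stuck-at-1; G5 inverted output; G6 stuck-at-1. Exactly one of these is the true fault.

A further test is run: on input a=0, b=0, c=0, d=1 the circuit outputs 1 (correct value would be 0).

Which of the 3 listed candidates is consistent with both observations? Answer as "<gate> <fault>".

Evaluate each candidate on input a=0, b=0, c=0, d=1:
  G5 stuck-at-1: G1=1, G2=1, G3=1, G4=1, G5=1 [stuck-at-1], G6=1, G7=0 → 0 — eliminated
  G5 inverted output: G1=1, G2=1, G3=1, G4=1, G5=0 [inverted output], G6=0, G7=1 → 1 — matches
  G6 stuck-at-1: G1=1, G2=1, G3=1, G4=1, G5=1, G6=1 [stuck-at-1], G7=0 → 0 — eliminated
Only G5 inverted output reproduces the observed 1.

G5 inverted output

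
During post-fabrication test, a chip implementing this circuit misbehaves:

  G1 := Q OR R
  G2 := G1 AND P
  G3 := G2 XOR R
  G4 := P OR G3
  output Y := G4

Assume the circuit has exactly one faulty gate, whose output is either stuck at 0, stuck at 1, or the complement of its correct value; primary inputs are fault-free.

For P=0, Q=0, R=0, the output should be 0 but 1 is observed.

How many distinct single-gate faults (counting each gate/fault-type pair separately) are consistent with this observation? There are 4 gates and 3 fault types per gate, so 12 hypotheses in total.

Fault-free: G1=0, G2=0, G3=0, G4=0 → 0. Observed 1.
  G1 stuck-at-0: output 0 ✗
  G1 stuck-at-1: output 0 ✗
  G1 inverted output: output 0 ✗
  G2 stuck-at-0: output 0 ✗
  G2 stuck-at-1: output 1 ✓
  G2 inverted output: output 1 ✓
  G3 stuck-at-0: output 0 ✗
  G3 stuck-at-1: output 1 ✓
  G3 inverted output: output 1 ✓
  G4 stuck-at-0: output 0 ✗
  G4 stuck-at-1: output 1 ✓
  G4 inverted output: output 1 ✓
Consistent faults: {G2 stuck-at-1, G2 inverted output, G3 stuck-at-1, G3 inverted output, G4 stuck-at-1, G4 inverted output} — 6 in all.

6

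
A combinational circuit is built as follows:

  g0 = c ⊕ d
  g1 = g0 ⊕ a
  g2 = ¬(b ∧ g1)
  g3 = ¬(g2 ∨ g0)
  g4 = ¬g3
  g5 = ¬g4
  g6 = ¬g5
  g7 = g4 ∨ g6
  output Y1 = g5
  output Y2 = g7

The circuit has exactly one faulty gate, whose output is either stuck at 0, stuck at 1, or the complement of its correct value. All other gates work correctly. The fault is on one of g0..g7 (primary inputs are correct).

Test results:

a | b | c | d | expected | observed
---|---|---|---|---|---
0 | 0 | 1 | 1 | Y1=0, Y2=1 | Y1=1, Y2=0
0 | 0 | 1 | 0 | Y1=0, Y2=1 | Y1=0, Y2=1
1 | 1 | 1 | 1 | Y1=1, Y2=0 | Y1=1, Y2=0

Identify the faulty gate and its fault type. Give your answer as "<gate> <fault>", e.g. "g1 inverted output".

Fault-free values for test 1 (a=0, b=0, c=1, d=1): g0=0, g1=0, g2=1, g3=0, g4=1, g5=0, g6=1, g7=1, giving Y1=0, Y2=1. Observed Y1=1, Y2=0.
Test 1: faults giving observed Y1=1, Y2=0 are {g2 stuck-at-0, g2 inverted output, g3 stuck-at-1, g3 inverted output, g4 stuck-at-0, g4 inverted output}.
Test 2 (a=0, b=0, c=1, d=0): fault-free g0=1, g1=1, g2=1, g3=0, g4=1, g5=0, g6=1, g7=1 → Y1=0, Y2=1; observed Y1=0, Y2=1. Eliminates g3 stuck-at-1, g3 inverted output, g4 stuck-at-0, g4 inverted output.
Test 3 (a=1, b=1, c=1, d=1): fault-free g0=0, g1=1, g2=0, g3=1, g4=0, g5=1, g6=0, g7=0 → Y1=1, Y2=0; observed Y1=1, Y2=0. Eliminates g2 inverted output.
Only g2 stuck-at-0 is consistent with every test.

g2 stuck-at-0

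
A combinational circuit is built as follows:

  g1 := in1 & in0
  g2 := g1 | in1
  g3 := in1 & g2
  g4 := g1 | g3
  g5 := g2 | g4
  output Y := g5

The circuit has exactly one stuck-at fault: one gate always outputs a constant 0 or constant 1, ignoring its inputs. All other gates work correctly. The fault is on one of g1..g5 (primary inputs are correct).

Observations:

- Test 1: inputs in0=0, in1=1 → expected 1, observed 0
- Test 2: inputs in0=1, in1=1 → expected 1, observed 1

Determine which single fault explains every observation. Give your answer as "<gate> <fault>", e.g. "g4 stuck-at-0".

Fault-free values for test 1 (in0=0, in1=1): g1=0, g2=1, g3=1, g4=1, g5=1, giving Y=1. Observed 0.
Test 1: faults giving observed 0 are {g2 stuck-at-0, g5 stuck-at-0}.
Test 2 (in0=1, in1=1): fault-free g1=1, g2=1, g3=1, g4=1, g5=1 → 1; observed 1. Eliminates g5 stuck-at-0.
Only g2 stuck-at-0 is consistent with every test.

g2 stuck-at-0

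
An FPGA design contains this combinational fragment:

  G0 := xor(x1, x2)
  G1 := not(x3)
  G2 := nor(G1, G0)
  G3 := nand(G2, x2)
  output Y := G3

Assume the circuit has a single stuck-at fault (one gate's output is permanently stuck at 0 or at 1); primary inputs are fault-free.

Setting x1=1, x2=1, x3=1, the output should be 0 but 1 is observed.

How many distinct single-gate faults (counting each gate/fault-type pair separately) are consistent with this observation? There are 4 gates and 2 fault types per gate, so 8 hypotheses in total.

Fault-free: G0=0, G1=0, G2=1, G3=0 → 0. Observed 1.
  G0 stuck-at-0: output 0 ✗
  G0 stuck-at-1: output 1 ✓
  G1 stuck-at-0: output 0 ✗
  G1 stuck-at-1: output 1 ✓
  G2 stuck-at-0: output 1 ✓
  G2 stuck-at-1: output 0 ✗
  G3 stuck-at-0: output 0 ✗
  G3 stuck-at-1: output 1 ✓
Consistent faults: {G0 stuck-at-1, G1 stuck-at-1, G2 stuck-at-0, G3 stuck-at-1} — 4 in all.

4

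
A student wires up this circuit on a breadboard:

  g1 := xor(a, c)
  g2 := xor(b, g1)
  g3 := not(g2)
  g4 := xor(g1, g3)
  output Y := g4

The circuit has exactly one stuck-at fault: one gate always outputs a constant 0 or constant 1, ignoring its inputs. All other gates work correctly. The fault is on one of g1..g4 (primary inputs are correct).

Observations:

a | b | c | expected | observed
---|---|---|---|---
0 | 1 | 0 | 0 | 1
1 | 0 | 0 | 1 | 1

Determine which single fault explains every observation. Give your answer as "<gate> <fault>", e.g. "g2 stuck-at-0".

Fault-free values for test 1 (a=0, b=1, c=0): g1=0, g2=1, g3=0, g4=0, giving Y=0. Observed 1.
Test 1: faults giving observed 1 are {g2 stuck-at-0, g3 stuck-at-1, g4 stuck-at-1}.
Test 2 (a=1, b=0, c=0): fault-free g1=1, g2=1, g3=0, g4=1 → 1; observed 1. Eliminates g2 stuck-at-0, g3 stuck-at-1.
Only g4 stuck-at-1 is consistent with every test.

g4 stuck-at-1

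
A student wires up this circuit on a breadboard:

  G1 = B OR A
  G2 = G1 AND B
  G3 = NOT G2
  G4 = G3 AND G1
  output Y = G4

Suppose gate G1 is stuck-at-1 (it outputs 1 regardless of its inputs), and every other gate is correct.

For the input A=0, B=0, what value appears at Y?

1

Propagate with G1 forced: G1=1 [stuck-at-1], G2=0, G3=1, G4=1.
So Y = 1. (Without the fault it would be 0.)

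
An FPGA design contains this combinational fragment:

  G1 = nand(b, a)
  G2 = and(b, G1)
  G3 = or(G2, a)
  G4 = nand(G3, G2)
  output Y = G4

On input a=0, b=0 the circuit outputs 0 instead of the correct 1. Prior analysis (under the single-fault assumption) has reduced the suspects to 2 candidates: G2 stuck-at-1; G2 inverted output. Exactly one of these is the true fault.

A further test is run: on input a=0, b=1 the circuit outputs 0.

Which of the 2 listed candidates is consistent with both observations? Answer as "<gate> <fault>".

Evaluate each candidate on input a=0, b=1:
  G2 stuck-at-1: G1=1, G2=1 [stuck-at-1], G3=1, G4=0 → 0 — matches
  G2 inverted output: G1=1, G2=0 [inverted output], G3=0, G4=1 → 1 — eliminated
Only G2 stuck-at-1 reproduces the observed 0.

G2 stuck-at-1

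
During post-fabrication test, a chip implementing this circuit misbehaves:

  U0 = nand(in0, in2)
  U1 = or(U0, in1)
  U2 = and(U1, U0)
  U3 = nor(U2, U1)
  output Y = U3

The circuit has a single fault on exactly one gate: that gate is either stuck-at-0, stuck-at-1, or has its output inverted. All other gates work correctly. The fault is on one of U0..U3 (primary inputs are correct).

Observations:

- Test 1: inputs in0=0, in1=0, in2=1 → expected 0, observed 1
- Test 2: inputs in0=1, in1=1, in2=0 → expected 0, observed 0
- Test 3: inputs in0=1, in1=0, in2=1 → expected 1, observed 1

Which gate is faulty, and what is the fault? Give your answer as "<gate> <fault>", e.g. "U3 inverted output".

U0 stuck-at-0

Fault-free values for test 1 (in0=0, in1=0, in2=1): U0=1, U1=1, U2=1, U3=0, giving Y=0. Observed 1.
Test 1: faults giving observed 1 are {U0 stuck-at-0, U0 inverted output, U1 stuck-at-0, U1 inverted output, U3 stuck-at-1, U3 inverted output}.
Test 2 (in0=1, in1=1, in2=0): fault-free U0=1, U1=1, U2=1, U3=0 → 0; observed 0. Eliminates U1 stuck-at-0, U1 inverted output, U3 stuck-at-1, U3 inverted output.
Test 3 (in0=1, in1=0, in2=1): fault-free U0=0, U1=0, U2=0, U3=1 → 1; observed 1. Eliminates U0 inverted output.
Only U0 stuck-at-0 is consistent with every test.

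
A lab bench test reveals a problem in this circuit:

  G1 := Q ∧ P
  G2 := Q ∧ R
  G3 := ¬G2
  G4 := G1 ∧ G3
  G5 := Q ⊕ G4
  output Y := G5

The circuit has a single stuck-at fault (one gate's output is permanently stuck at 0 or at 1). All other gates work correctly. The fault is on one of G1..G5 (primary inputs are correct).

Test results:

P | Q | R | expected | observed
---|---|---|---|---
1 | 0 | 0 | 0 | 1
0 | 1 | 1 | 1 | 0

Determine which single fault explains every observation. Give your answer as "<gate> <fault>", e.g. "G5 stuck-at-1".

G4 stuck-at-1

Fault-free values for test 1 (P=1, Q=0, R=0): G1=0, G2=0, G3=1, G4=0, G5=0, giving Y=0. Observed 1.
Test 1: faults giving observed 1 are {G1 stuck-at-1, G4 stuck-at-1, G5 stuck-at-1}.
Test 2 (P=0, Q=1, R=1): fault-free G1=0, G2=1, G3=0, G4=0, G5=1 → 1; observed 0. Eliminates G1 stuck-at-1, G5 stuck-at-1.
Only G4 stuck-at-1 is consistent with every test.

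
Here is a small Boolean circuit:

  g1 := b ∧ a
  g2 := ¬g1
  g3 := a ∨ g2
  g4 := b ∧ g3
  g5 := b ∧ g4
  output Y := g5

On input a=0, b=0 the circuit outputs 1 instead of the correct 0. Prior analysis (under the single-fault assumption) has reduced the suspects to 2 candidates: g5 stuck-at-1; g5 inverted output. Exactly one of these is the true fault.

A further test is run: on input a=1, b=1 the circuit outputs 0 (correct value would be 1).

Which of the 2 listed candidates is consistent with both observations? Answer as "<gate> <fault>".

g5 inverted output

Evaluate each candidate on input a=1, b=1:
  g5 stuck-at-1: g1=1, g2=0, g3=1, g4=1, g5=1 [stuck-at-1] → 1 — eliminated
  g5 inverted output: g1=1, g2=0, g3=1, g4=1, g5=0 [inverted output] → 0 — matches
Only g5 inverted output reproduces the observed 0.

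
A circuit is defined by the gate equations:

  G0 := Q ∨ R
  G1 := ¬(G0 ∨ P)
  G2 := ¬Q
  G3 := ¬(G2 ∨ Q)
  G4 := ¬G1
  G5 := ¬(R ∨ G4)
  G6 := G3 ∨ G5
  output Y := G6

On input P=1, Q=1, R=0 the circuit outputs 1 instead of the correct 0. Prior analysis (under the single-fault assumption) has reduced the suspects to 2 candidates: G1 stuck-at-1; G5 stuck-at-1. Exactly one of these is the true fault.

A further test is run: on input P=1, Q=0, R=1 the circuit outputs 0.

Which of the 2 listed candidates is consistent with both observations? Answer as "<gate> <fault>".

Evaluate each candidate on input P=1, Q=0, R=1:
  G1 stuck-at-1: G0=1, G1=1 [stuck-at-1], G2=1, G3=0, G4=0, G5=0, G6=0 → 0 — matches
  G5 stuck-at-1: G0=1, G1=0, G2=1, G3=0, G4=1, G5=1 [stuck-at-1], G6=1 → 1 — eliminated
Only G1 stuck-at-1 reproduces the observed 0.

G1 stuck-at-1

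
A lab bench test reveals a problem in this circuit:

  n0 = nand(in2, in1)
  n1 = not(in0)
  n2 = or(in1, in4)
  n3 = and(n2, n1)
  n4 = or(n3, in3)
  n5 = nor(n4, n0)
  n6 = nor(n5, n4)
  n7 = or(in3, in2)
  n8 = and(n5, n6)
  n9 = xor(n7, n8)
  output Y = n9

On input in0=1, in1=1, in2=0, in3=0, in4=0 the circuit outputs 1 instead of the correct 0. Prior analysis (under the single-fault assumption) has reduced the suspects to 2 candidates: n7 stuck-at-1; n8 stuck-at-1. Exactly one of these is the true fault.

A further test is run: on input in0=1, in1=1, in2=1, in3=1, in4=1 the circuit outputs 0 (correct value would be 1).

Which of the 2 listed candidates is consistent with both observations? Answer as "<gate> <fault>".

Evaluate each candidate on input in0=1, in1=1, in2=1, in3=1, in4=1:
  n7 stuck-at-1: n0=0, n1=0, n2=1, n3=0, n4=1, n5=0, n6=0, n7=1 [stuck-at-1], n8=0, n9=1 → 1 — eliminated
  n8 stuck-at-1: n0=0, n1=0, n2=1, n3=0, n4=1, n5=0, n6=0, n7=1, n8=1 [stuck-at-1], n9=0 → 0 — matches
Only n8 stuck-at-1 reproduces the observed 0.

n8 stuck-at-1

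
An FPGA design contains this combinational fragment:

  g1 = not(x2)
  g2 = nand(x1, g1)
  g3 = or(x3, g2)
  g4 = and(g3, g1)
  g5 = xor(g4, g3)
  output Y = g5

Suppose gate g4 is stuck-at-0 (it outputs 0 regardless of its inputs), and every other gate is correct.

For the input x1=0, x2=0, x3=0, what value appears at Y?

1

Propagate with g4 forced: g1=1, g2=1, g3=1, g4=0 [stuck-at-0], g5=1.
So Y = 1. (Without the fault it would be 0.)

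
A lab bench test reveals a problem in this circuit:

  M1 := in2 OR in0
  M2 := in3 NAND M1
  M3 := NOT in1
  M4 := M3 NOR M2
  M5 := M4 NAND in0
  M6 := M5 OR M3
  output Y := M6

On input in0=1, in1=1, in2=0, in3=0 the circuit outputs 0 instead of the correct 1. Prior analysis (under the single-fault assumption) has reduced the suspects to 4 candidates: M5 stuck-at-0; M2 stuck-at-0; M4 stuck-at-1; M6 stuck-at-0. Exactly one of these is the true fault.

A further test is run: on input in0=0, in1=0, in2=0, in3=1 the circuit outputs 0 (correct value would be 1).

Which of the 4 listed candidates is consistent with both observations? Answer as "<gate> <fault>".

Evaluate each candidate on input in0=0, in1=0, in2=0, in3=1:
  M5 stuck-at-0: M1=0, M2=1, M3=1, M4=0, M5=0 [stuck-at-0], M6=1 → 1 — eliminated
  M2 stuck-at-0: M1=0, M2=0 [stuck-at-0], M3=1, M4=0, M5=1, M6=1 → 1 — eliminated
  M4 stuck-at-1: M1=0, M2=1, M3=1, M4=1 [stuck-at-1], M5=1, M6=1 → 1 — eliminated
  M6 stuck-at-0: M1=0, M2=1, M3=1, M4=0, M5=1, M6=0 [stuck-at-0] → 0 — matches
Only M6 stuck-at-0 reproduces the observed 0.

M6 stuck-at-0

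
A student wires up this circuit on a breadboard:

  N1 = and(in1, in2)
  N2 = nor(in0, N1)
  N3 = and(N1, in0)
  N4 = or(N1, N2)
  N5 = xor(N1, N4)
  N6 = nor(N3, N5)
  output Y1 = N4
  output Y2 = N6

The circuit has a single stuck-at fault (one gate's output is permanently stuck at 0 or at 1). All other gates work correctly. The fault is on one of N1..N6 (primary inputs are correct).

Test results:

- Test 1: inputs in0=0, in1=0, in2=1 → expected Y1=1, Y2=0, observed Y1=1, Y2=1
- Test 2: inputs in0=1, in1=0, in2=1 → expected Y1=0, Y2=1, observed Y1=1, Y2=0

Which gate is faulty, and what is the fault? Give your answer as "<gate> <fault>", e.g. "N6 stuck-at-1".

N1 stuck-at-1

Fault-free values for test 1 (in0=0, in1=0, in2=1): N1=0, N2=1, N3=0, N4=1, N5=1, N6=0, giving Y1=1, Y2=0. Observed Y1=1, Y2=1.
Test 1: faults giving observed Y1=1, Y2=1 are {N1 stuck-at-1, N5 stuck-at-0, N6 stuck-at-1}.
Test 2 (in0=1, in1=0, in2=1): fault-free N1=0, N2=0, N3=0, N4=0, N5=0, N6=1 → Y1=0, Y2=1; observed Y1=1, Y2=0. Eliminates N5 stuck-at-0, N6 stuck-at-1.
Only N1 stuck-at-1 is consistent with every test.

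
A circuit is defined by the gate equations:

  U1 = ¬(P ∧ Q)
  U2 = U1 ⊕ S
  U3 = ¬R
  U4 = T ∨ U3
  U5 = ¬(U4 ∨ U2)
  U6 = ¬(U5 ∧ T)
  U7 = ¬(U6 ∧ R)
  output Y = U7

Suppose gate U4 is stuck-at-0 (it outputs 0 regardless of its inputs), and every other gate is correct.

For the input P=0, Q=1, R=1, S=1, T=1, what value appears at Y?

1

Propagate with U4 forced: U1=1, U2=0, U3=0, U4=0 [stuck-at-0], U5=1, U6=0, U7=1.
So Y = 1. (Without the fault it would be 0.)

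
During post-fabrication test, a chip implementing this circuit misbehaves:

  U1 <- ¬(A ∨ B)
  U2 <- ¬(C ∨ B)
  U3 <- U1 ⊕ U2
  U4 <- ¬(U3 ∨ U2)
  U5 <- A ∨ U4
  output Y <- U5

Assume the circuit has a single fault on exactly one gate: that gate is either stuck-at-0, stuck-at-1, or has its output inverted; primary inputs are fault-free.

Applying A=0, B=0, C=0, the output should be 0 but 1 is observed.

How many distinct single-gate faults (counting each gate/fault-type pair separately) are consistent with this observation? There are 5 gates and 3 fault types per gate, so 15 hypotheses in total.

4

Fault-free: U1=1, U2=1, U3=0, U4=0, U5=0 → 0. Observed 1.
  U1: none of the 3 fault types match ✗
  U2: none of the 3 fault types match ✗
  U3: none of the 3 fault types match ✗
  U4: stuck-at-1, inverted output ✓; others ✗
  U5: stuck-at-1, inverted output ✓; others ✗
Consistent faults: {U4 stuck-at-1, U4 inverted output, U5 stuck-at-1, U5 inverted output} — 4 in all.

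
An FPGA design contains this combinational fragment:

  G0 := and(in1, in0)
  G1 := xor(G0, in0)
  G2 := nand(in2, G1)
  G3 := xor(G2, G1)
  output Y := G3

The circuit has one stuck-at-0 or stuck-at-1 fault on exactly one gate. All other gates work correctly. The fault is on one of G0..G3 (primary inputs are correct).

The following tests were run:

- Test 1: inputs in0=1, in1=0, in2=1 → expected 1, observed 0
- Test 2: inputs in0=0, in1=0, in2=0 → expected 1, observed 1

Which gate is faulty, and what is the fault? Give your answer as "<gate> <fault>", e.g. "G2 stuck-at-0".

G2 stuck-at-1

Fault-free values for test 1 (in0=1, in1=0, in2=1): G0=0, G1=1, G2=0, G3=1, giving Y=1. Observed 0.
Test 1: faults giving observed 0 are {G2 stuck-at-1, G3 stuck-at-0}.
Test 2 (in0=0, in1=0, in2=0): fault-free G0=0, G1=0, G2=1, G3=1 → 1; observed 1. Eliminates G3 stuck-at-0.
Only G2 stuck-at-1 is consistent with every test.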